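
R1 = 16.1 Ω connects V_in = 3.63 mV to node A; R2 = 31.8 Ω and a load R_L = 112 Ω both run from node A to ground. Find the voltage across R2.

V_out ≈ 2.20 mV

R2 ‖ R_L = (31.8 × 112)/(31.8 + 112) = 24.77 Ω.
Voltage divider with the loaded lower leg: V_out = 3.63 × 24.77/(16.1 + 24.77) = 3.63 × 0.6060 = 2.200 mV.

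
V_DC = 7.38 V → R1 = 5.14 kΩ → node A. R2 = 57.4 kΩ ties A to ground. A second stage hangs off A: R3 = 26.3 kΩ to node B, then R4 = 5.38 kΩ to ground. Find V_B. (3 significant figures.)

V_B ≈ 1.00 V

The second stage (R3 + R4 = 31.68 kΩ) loads node A in parallel with R2.
Effective lower resistance at A: R2 ‖ 31.68 = 20.41 kΩ.
V_A = 7.38 × 20.41/(5.14 + 20.41) = 5.896 V.
Stage 2 is unloaded, so V_B = V_A · R4/(R3+R4) = 5.896 × 5.38/31.68 = 1.001 V.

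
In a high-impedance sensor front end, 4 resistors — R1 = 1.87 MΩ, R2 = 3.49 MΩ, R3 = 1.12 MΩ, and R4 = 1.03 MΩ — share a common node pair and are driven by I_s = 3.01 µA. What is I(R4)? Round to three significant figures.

ΣG = 1/1.87 + 1/3.49 + 1/1.12 + 1/1.03 = 2.685.
Current divider: I(R4) = I_s · G_k/ΣG = 3.01 × (0.9709/2.685) = 3.01 × 0.3616 = 1.088 µA.

I ≈ 1.09 µA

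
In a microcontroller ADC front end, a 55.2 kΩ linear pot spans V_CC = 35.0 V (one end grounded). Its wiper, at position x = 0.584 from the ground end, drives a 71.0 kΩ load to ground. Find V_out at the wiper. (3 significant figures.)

V_out ≈ 17.2 V

Split the track: R_lower = x·R_p = 32.24 kΩ, R_upper = (1−x)·R_p = 22.96 kΩ.
Lower segment in parallel with the load: 32.24 ‖ 71.0 = 22.17 kΩ.
Then V_out = V_CC · 22.17/(22.96 + 22.17) = 17.19 V.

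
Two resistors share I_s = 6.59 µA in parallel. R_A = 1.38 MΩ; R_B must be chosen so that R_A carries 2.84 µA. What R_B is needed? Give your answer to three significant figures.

The fraction through R_A equals R_B/(R_A+R_B).
With f = 0.4310, R_B = R_A · f/(1−f) = 1.38 × 0.7573 = 1.045 MΩ.

R_B ≈ 1.05 MΩ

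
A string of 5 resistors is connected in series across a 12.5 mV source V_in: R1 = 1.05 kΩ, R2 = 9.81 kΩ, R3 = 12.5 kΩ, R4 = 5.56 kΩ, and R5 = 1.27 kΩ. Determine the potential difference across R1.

V ≈ 0.435 mV

ΣR = 1.05 + 9.81 + 12.5 + 5.56 + 1.27 = 30.19 kΩ.
By the voltage-divider rule, V = 12.5 × 1.050/30.19 = 0.4347 mV.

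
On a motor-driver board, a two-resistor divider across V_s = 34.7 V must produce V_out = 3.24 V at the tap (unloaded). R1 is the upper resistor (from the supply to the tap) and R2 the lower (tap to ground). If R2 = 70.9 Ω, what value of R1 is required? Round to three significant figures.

R1 ≈ 688 Ω

V_out/V_s = R2/(R1+R2) = 0.09337.
Rearranging, R1 = R2·(1−k)/k = 70.9 × 9.710 = 688.4 Ω.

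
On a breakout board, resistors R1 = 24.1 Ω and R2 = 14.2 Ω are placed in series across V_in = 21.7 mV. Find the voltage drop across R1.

V ≈ 13.7 mV

Total series resistance ΣR = 24.1 + 14.2 = 38.30 Ω.
By the voltage-divider rule, V = 21.7 × 24.10/38.30 = 13.65 mV.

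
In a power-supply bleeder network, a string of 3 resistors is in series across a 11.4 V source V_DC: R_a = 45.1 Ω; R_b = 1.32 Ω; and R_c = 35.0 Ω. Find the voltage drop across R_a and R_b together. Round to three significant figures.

Series total: ΣR = 45.1 + 1.32 + 35.0 = 81.42 Ω.
R_{R_a..R_b} = 45.1 + 1.32 = 46.42 Ω.
V = V_DC · R/ΣR = 11.4 × 0.5701 = 6.499 V.

V ≈ 6.50 V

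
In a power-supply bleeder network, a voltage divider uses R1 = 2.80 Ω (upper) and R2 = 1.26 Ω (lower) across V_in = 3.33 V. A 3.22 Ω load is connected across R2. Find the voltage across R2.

The load sits in parallel with R2, giving an effective lower resistance R2' = R2·R_L/(R2+R_L) = 0.9056 Ω.
Then V_out = V_in · R2'/(R1 + R2') = 3.33 × 0.9056/3.706 = 0.8138 V.

V_out ≈ 0.814 V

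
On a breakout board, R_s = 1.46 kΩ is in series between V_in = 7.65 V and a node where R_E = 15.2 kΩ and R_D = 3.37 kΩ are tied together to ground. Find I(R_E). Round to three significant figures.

I ≈ 0.329 mA

Combine the parallel branches: R_p = (1/15.2 + 1/3.37)⁻¹ = 2.758 kΩ.
Node voltage V_A = V_in · R_p/(R_s + R_p) = 7.65 × 0.6539 = 5.002 V.
I(R_E) = V_A / R_E = 5.002/15.2 = 0.3291 mA.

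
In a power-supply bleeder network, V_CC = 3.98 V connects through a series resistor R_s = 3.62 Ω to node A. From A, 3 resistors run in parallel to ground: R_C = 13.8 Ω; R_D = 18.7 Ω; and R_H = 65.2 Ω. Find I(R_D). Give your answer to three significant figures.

I ≈ 0.141 A

Combine the parallel branches: R_p = (1/13.8 + 1/18.7 + 1/65.2)⁻¹ = 7.078 Ω.
V_A = 3.98 × 7.078/10.70 = 2.633 V.
I(R_D) = V_A / R_D = 2.633/18.7 = 0.1408 A.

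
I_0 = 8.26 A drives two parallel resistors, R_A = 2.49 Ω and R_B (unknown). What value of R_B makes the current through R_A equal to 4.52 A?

R_B ≈ 3.01 Ω

The fraction through R_A equals R_B/(R_A+R_B).
With f = 0.5472, R_B = R_A · f/(1−f) = 2.49 × 1.209 = 3.009 Ω.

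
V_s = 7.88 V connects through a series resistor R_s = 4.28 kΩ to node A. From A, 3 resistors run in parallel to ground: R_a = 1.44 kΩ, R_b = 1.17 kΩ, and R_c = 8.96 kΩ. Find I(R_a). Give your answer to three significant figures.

Parallel bank: R_p = 1/(1/1.44 + 1/1.17 + 1/8.96) = 0.6021 kΩ.
V_A by voltage divider: V_A = 7.88 × 0.6021/(4.28 + 0.6021) = 0.9719 V.
I(R_a) = V_A / R_a = 0.9719/1.44 = 0.6749 mA.

I ≈ 0.675 mA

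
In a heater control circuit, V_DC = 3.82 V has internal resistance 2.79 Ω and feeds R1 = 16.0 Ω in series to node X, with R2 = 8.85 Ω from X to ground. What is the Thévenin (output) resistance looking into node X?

R1' = 2.79 + 16.0 = 18.79 Ω (source resistance + R1).
With V_DC suppressed (replaced by a short), R_th = R1' ‖ R2 = (18.79 × 8.85)/(18.79 + 8.85) = 6.016 Ω.

R_th ≈ 6.02 Ω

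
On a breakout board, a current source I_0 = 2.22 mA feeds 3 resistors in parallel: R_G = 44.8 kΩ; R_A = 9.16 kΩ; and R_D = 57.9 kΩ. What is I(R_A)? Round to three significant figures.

I ≈ 1.63 mA

Total conductance ΣG = 1/44.8 + 1/9.16 + 1/57.9 = 0.1488 (units of 1/kΩ).
R_A takes the fraction G_k/ΣG = 0.1092/0.1488 = 0.7339, so I = 2.22 × 0.7339 = 1.629 mA.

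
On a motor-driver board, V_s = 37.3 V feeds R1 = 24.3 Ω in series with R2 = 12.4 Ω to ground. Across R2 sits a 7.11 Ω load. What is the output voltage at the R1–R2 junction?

R2 ‖ R_L = (12.4 × 7.11)/(12.4 + 7.11) = 4.519 Ω.
Voltage divider with the loaded lower leg: V_out = 37.3 × 4.519/(24.3 + 4.519) = 37.3 × 0.1568 = 5.849 V.

V_out ≈ 5.85 V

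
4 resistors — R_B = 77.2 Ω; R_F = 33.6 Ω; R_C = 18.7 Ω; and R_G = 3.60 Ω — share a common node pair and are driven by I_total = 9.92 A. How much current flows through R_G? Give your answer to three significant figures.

I ≈ 7.37 A

Conductances: ΣG = 1/77.2 + 1/33.6 + 1/18.7 + 1/3.60 = 0.3740 (1/Ω).
By the current-divider rule, I = I_total · G_k/ΣG = 9.92 × 0.7428 = 7.368 A.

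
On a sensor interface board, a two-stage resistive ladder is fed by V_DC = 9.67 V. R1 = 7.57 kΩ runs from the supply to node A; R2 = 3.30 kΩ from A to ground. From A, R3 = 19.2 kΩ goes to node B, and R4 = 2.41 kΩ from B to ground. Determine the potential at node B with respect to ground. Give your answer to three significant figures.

The second stage (R3 + R4 = 21.61 kΩ) loads node A in parallel with R2.
R2 ‖ (R3+R4) = 2.863 kΩ.
V_A = 9.67 × 2.863/(7.57 + 2.863) = 2.654 V.
Stage 2 is unloaded, so V_B = V_A · R4/(R3+R4) = 2.654 × 2.41/21.61 = 0.2959 V.

V_B ≈ 0.296 V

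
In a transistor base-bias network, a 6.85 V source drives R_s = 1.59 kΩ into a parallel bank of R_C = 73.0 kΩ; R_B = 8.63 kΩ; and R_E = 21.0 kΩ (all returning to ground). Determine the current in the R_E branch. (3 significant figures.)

Parallel bank: R_p = 1/(1/73.0 + 1/8.63 + 1/21.0) = 5.644 kΩ.
V_A = 6.85 × 5.644/7.234 = 5.344 V.
I(R_E) = V_A / R_E = 5.344/21.0 = 0.2545 mA.
(Check via current divider: I_total = 0.9470 mA; share G_k/ΣG = 0.2687 → same result.)

I ≈ 0.254 mA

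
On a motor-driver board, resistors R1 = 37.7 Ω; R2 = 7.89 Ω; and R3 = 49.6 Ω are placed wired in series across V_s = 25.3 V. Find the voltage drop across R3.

V ≈ 13.2 V

ΣR = 37.7 + 7.89 + 49.6 = 95.19 Ω.
V = V_s · R/ΣR = 25.3 × 0.5211 = 13.18 V.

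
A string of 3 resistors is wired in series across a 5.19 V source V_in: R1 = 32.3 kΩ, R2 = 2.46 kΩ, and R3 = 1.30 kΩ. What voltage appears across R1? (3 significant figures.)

V ≈ 4.65 V

Total series resistance ΣR = 32.3 + 2.46 + 1.30 = 36.06 kΩ.
V = V_in · R/ΣR = 5.19 × 0.8957 = 4.649 V.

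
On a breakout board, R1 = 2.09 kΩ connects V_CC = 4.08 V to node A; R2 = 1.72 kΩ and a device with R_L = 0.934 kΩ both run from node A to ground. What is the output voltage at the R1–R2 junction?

V_out ≈ 0.916 V

R2 ‖ R_L = (1.72 × 0.934)/(1.72 + 0.934) = 0.6053 kΩ.
Then V_out = V_CC · R2'/(R1 + R2') = 4.08 × 0.6053/2.695 = 0.9163 V.
(Unloaded it would be 1.84 V; the load pulls it down.)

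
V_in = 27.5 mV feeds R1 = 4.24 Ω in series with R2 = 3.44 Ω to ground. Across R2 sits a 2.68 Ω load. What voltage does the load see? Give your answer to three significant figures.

First combine the lower leg with the load: R2 ‖ R_L = 1.506 Ω.
Voltage divider with the loaded lower leg: V_out = 27.5 × 1.506/(4.24 + 1.506) = 27.5 × 0.2621 = 7.209 mV.
(Unloaded it would be 12.3 mV; the load pulls it down.)

V_out ≈ 7.21 mV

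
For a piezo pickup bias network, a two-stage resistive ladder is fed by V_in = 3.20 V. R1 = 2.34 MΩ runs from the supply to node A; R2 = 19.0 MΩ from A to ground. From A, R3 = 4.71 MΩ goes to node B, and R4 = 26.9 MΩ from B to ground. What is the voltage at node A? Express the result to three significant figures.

The second stage (R3 + R4 = 31.61 MΩ) loads node A in parallel with R2.
Effective lower resistance at A: R2 ‖ 31.61 = 11.87 MΩ.
V_A = 3.20 × 11.87/(2.34 + 11.87) = 2.673 V.

V_A ≈ 2.67 V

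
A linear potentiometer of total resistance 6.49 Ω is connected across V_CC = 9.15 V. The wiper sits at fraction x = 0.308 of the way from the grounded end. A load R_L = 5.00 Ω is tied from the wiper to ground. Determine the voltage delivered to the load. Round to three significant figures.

V_out ≈ 2.21 V

Split the track: R_lower = x·R_p = 1.999 Ω, R_upper = (1−x)·R_p = 4.491 Ω.
R_L loads the lower segment: effective lower R = 1.428 Ω.
V_out = 9.15 × 1.428/(4.491 + 1.428) = 2.207 V.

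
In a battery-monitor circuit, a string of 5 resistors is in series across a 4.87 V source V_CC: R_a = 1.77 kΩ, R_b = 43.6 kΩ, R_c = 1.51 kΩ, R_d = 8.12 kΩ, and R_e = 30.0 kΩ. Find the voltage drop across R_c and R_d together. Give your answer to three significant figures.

V ≈ 0.552 V

ΣR = 1.77 + 43.6 + 1.51 + 8.12 + 30.0 = 85.00 kΩ.
R_{R_c..R_d} = 1.51 + 8.12 = 9.630 kΩ.
V = V_CC · R/ΣR = 4.87 × 0.1133 = 0.5517 V.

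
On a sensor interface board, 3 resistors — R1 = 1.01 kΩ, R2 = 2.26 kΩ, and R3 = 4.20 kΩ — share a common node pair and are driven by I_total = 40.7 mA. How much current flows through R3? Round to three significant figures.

Total conductance ΣG = 1/1.01 + 1/2.26 + 1/4.20 = 1.671 (units of 1/kΩ).
By the current-divider rule, I = I_total · G_k/ΣG = 40.7 × 0.1425 = 5.800 mA.

I ≈ 5.80 mA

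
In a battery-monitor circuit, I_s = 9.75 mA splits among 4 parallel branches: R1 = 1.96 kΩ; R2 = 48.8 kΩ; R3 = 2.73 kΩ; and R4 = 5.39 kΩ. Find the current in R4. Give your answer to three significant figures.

ΣG = 1/1.96 + 1/48.8 + 1/2.73 + 1/5.39 = 1.083.
Current divider: I(R4) = I_s · G_k/ΣG = 9.75 × (0.1855/1.083) = 9.75 × 0.1714 = 1.671 mA.

I ≈ 1.67 mA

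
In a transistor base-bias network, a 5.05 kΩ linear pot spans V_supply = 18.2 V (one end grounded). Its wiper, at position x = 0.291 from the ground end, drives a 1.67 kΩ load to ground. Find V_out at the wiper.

Split the track: R_lower = x·R_p = 1.470 kΩ, R_upper = (1−x)·R_p = 3.580 kΩ.
Lower segment in parallel with the load: 1.470 ‖ 1.67 = 0.7817 kΩ.
Then V_out = V_supply · 0.7817/(3.580 + 0.7817) = 3.261 V.
(Unloaded: V_out = x·V_supply = 5.30 V.)

V_out ≈ 3.26 V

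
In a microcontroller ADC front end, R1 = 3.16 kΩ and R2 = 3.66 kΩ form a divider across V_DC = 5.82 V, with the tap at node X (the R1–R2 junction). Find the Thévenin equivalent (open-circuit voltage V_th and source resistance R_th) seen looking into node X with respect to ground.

V_th is the unloaded tap voltage: V_DC · R2/(R1+R2) = 5.82 × 0.5367 = 3.123 V.
With V_DC suppressed (replaced by a short), R_th = R1 ‖ R2 = (3.160 × 3.66)/(3.160 + 3.66) = 1.696 kΩ.

V_th ≈ 3.12 V, R_th ≈ 1.70 kΩ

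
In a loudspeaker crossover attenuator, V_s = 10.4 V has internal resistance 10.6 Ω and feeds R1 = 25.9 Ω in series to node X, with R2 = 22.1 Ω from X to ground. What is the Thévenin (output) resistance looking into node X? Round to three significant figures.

R1' = 10.6 + 25.9 = 36.50 Ω (source resistance + R1).
With V_s suppressed (replaced by a short), R_th = R1' ‖ R2 = (36.50 × 22.1)/(36.50 + 22.1) = 13.77 Ω.

R_th ≈ 13.8 Ω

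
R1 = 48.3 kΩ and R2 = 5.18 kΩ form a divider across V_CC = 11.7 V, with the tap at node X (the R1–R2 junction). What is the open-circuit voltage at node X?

Open-circuit (no load on X): V_th = V_CC · R2/(R1 + R2) = 11.7 × 5.18/(48.30 + 5.18) = 1.133 V.

V_th ≈ 1.13 V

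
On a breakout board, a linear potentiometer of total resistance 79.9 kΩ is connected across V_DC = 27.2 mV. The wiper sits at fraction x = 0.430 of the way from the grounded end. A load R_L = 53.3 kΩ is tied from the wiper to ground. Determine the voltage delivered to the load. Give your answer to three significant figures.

V_out ≈ 8.55 mV

Lower segment x·R_p = 34.36 kΩ; upper segment (1−x)·R_p = 45.54 kΩ.
(x·R_p) ‖ R_L = 20.89 kΩ.
Loaded-divider output: V_out = 27.2 × 0.3145 = 8.553 mV.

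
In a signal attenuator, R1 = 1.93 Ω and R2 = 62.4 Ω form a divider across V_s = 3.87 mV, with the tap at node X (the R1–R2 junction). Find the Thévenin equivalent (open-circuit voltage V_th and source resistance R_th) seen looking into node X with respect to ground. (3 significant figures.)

Open-circuit (no load on X): V_th = V_s · R2/(R1 + R2) = 3.87 × 62.4/(1.930 + 62.4) = 3.754 mV.
Looking into X with the source shorted: R_th = R1·R2/(R1+R2) = 1.930 × 62.4/64.33 = 1.872 Ω.

V_th ≈ 3.75 mV, R_th ≈ 1.87 Ω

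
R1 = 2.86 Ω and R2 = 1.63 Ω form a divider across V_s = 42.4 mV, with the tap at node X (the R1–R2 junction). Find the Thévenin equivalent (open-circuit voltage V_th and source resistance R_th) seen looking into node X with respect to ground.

V_th ≈ 15.4 mV, R_th ≈ 1.04 Ω

V_th is the unloaded tap voltage: V_s · R2/(R1+R2) = 42.4 × 0.3630 = 15.39 mV.
With V_s suppressed (replaced by a short), R_th = R1 ‖ R2 = (2.860 × 1.63)/(2.860 + 1.63) = 1.038 Ω.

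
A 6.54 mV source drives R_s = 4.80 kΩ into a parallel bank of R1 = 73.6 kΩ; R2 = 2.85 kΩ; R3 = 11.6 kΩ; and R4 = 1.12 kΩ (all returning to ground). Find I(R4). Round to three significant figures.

Parallel bank: R_p = 1/(1/73.6 + 1/2.85 + 1/11.6 + 1/1.12) = 0.7443 kΩ.
V_A = 6.54 × 0.7443/5.544 = 0.8780 mV.
I(R4) = V_A / R4 = 0.8780/1.12 = 0.7839 µA.
(Equivalently: I_total = 1.180 µA, then current-divider fraction G_k/ΣG = 0.6646.)

I ≈ 0.784 µA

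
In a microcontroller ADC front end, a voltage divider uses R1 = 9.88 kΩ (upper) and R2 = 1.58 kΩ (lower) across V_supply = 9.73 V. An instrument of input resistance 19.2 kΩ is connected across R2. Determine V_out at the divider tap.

First combine the lower leg with the load: R2 ‖ R_L = 1.460 kΩ.
Voltage divider with the loaded lower leg: V_out = 9.73 × 1.460/(9.88 + 1.460) = 9.73 × 0.1287 = 1.253 V.

V_out ≈ 1.25 V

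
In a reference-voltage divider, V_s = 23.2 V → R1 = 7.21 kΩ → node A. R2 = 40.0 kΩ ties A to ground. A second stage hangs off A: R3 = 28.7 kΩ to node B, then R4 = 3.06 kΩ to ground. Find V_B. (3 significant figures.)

V_B ≈ 1.59 V

Looking into the second stage from A: R3 + R4 = 31.76 kΩ appears in parallel with R2.
R2 ‖ (R3+R4) = 17.70 kΩ.
V_A = 23.2 × 17.70/(7.21 + 17.70) = 16.49 V.
Then the unloaded second divider: V_B = V_A × R4/(R3+R4) = 16.49 × 0.09635 = 1.588 V.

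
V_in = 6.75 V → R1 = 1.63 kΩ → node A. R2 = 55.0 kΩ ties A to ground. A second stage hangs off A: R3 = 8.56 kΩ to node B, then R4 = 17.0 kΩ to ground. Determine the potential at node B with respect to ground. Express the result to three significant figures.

Node A sees R2 in parallel with the series input of stage 2, R3 + R4 = 25.56 kΩ.
R2 ‖ (R3+R4) = 17.45 kΩ.
V_A = 6.75 × 17.45/(1.63 + 17.45) = 6.173 V.
V_B = V_A × 0.6651 = 4.106 V.

V_B ≈ 4.11 V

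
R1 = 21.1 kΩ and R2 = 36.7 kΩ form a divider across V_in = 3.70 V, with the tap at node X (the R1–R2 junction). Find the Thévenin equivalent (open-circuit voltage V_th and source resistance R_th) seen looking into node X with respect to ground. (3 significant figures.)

With X open, the divider is unloaded: V_th = 3.70 × 36.7/57.80 = 2.349 V.
Looking into X with the source shorted: R_th = R1·R2/(R1+R2) = 21.10 × 36.7/57.80 = 13.40 kΩ.

V_th ≈ 2.35 V, R_th ≈ 13.4 kΩ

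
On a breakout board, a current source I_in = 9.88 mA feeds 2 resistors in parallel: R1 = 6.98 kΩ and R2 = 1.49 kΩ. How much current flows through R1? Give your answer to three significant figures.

With just two branches, the current splits inversely with resistance.
So I = 9.88 × 1.49/8.470 = 1.738 mA.

I ≈ 1.74 mA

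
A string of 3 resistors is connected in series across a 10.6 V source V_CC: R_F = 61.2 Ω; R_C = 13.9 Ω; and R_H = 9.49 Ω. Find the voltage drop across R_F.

ΣR = 61.2 + 13.9 + 9.49 = 84.59 Ω.
By the voltage-divider rule, V = 10.6 × 61.20/84.59 = 7.669 V.

V ≈ 7.67 V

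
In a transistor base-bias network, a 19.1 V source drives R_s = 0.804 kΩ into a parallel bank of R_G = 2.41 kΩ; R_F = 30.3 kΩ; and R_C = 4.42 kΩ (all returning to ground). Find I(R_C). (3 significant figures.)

I ≈ 2.80 mA

Equivalent of the parallel group: R_p = 1.483 kΩ.
V_A = 19.1 × 1.483/2.287 = 12.39 V.
Branch current I = V_A/R_C = 12.39/4.42 = 2.802 mA.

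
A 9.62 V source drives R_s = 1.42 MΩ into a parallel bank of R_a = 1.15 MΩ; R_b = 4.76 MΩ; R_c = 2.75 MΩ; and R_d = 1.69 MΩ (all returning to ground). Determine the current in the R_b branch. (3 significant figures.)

I ≈ 0.520 µA

Parallel bank: R_p = 1/(1/1.15 + 1/4.76 + 1/2.75 + 1/1.69) = 0.4914 MΩ.
Node voltage V_A = V_supply · R_p/(R_s + R_p) = 9.62 × 0.2571 = 2.473 V.
Branch current I = V_A/R_b = 2.473/4.76 = 0.5196 µA.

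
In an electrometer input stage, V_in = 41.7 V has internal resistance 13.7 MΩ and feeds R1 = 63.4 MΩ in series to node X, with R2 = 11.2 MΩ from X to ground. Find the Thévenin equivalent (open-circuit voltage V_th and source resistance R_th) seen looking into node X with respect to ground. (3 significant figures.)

V_th ≈ 5.29 V, R_th ≈ 9.78 MΩ

R1' = 13.7 + 63.4 = 77.10 MΩ (source resistance + R1).
With X open, the divider is unloaded: V_th = 41.7 × 11.2/88.30 = 5.289 V.
With V_in suppressed (replaced by a short), R_th = R1' ‖ R2 = (77.10 × 11.2)/(77.10 + 11.2) = 9.779 MΩ.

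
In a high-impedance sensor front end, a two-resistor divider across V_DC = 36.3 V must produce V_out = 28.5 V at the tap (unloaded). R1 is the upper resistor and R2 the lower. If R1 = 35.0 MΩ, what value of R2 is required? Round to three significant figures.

Required fraction k = V_out/V_DC = 0.7851.
Rearranging, R2 = R1·k/(1−k) = 35.0 × 3.654 = 127.9 MΩ.

R2 ≈ 128 MΩ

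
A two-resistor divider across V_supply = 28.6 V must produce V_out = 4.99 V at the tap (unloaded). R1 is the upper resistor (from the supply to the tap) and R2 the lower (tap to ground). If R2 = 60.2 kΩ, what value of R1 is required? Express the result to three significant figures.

R1 ≈ 285 kΩ

The divider ratio is R2/(R1+R2) = 4.99/28.6 = 0.1745.
Rearranging, R1 = R2·(1−k)/k = 60.2 × 4.731 = 284.8 kΩ.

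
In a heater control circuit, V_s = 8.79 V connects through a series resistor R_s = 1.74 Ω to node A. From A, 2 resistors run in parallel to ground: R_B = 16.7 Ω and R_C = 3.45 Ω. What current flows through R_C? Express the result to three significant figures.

I ≈ 1.58 A

Equivalent of the parallel group: R_p = 2.859 Ω.
V_A by voltage divider: V_A = 8.79 × 2.859/(1.74 + 2.859) = 5.465 V.
Branch current I = V_A/R_C = 5.465/3.45 = 1.584 A.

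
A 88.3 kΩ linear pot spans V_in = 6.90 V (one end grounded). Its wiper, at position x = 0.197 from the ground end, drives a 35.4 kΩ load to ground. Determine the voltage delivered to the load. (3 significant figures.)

V_out ≈ 0.975 V

The pot divides into 70.90 kΩ above the wiper and 17.40 kΩ below.
(x·R_p) ‖ R_L = 11.66 kΩ.
Then V_out = V_in · 11.66/(70.90 + 11.66) = 0.9747 V.
(Unloaded: V_out = x·V_in = 1.36 V.)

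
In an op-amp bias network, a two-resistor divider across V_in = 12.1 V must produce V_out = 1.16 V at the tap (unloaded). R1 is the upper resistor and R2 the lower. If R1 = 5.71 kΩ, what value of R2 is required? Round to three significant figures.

R2 ≈ 0.605 kΩ

Required fraction k = V_out/V_in = 0.09587.
So R2 = R1 · V_out/(V_in − V_out) = 5.71 × 1.16/(12.1 − 1.16) = 5.71 × 0.1060 = 0.6054 kΩ.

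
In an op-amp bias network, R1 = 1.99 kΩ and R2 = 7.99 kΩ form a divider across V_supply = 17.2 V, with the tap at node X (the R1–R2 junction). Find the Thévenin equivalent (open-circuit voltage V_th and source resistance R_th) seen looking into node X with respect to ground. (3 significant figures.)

V_th ≈ 13.8 V, R_th ≈ 1.59 kΩ

V_th is the unloaded tap voltage: V_supply · R2/(R1+R2) = 17.2 × 0.8006 = 13.77 V.
Looking into X with the source shorted: R_th = R1·R2/(R1+R2) = 1.990 × 7.99/9.980 = 1.593 kΩ.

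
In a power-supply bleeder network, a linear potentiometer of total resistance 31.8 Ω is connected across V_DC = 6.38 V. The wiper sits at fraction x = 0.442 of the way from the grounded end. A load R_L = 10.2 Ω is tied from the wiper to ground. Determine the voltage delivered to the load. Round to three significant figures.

V_out ≈ 1.59 V

The pot divides into 17.74 Ω above the wiper and 14.06 Ω below.
Lower segment in parallel with the load: 14.06 ‖ 10.2 = 5.911 Ω.
V_out = 6.38 × 5.911/(17.74 + 5.911) = 1.594 V.
(Unloaded: V_out = x·V_DC = 2.82 V.)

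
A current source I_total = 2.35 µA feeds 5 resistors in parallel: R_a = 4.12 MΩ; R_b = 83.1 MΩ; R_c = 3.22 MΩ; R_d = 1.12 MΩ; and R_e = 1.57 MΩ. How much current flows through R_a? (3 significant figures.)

ΣG = 1/4.12 + 1/83.1 + 1/3.22 + 1/1.12 + 1/1.57 = 2.095.
R_a takes the fraction G_k/ΣG = 0.2427/2.095 = 0.1158, so I = 2.35 × 0.1158 = 0.2722 µA.

I ≈ 0.272 µA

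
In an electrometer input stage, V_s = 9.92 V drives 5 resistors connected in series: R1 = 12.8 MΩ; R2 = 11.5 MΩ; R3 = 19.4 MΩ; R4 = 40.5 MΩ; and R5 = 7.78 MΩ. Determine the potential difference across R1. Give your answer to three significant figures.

V ≈ 1.38 V

ΣR = 12.8 + 11.5 + 19.4 + 40.5 + 7.78 = 91.98 MΩ.
By the voltage-divider rule, V = 9.92 × 12.80/91.98 = 1.380 V.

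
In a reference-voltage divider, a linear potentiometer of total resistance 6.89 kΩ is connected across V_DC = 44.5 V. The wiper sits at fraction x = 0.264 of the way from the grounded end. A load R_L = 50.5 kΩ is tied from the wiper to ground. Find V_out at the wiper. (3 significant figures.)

V_out ≈ 11.4 V

The pot divides into 5.071 kΩ above the wiper and 1.819 kΩ below.
(x·R_p) ‖ R_L = 1.756 kΩ.
V_out = 44.5 × 1.756/(5.071 + 1.756) = 11.44 V.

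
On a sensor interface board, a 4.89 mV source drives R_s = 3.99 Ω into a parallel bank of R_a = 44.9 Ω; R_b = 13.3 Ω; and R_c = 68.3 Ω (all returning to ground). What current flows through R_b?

Combine the parallel branches: R_p = (1/44.9 + 1/13.3 + 1/68.3)⁻¹ = 8.921 Ω.
Node voltage V_A = V_CC · R_p/(R_s + R_p) = 4.89 × 0.6909 = 3.379 mV.
Branch current I = V_A/R_b = 3.379/13.3 = 0.2540 mA.
(Equivalently: I_total = 0.3788 mA, then current-divider fraction G_k/ΣG = 0.6707.)

I ≈ 0.254 mA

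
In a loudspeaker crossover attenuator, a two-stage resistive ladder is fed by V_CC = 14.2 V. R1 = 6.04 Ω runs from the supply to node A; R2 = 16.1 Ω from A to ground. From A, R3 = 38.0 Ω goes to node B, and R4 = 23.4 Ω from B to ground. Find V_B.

V_B ≈ 3.67 V

The second stage (R3 + R4 = 61.40 Ω) loads node A in parallel with R2.
R2 ‖ (R3+R4) = 12.76 Ω.
So V_A = 14.2 × 0.6786 = 9.637 V.
Then the unloaded second divider: V_B = V_A × R4/(R3+R4) = 9.637 × 0.3811 = 3.673 V.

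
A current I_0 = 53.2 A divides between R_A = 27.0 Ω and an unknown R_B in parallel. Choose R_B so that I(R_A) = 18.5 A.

R_B ≈ 14.4 Ω

In a two-way split, I_A/I_0 = R_B/(R_A + R_B).
18.5/53.2 = R_B/(R_A + R_B) → R_B = R_A · (0.3477)/(1 − 0.3477) = 27.0 × 0.5331 = 14.39 Ω.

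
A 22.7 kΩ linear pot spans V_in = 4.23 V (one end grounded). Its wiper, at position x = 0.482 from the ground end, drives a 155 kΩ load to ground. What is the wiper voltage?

V_out ≈ 1.97 V

Lower segment x·R_p = 10.94 kΩ; upper segment (1−x)·R_p = 11.76 kΩ.
R_L loads the lower segment: effective lower R = 10.22 kΩ.
V_out = 4.23 × 10.22/(11.76 + 10.22) = 1.967 V.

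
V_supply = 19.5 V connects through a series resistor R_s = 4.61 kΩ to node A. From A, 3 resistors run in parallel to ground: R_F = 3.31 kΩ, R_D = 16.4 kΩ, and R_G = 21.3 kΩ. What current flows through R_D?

Parallel bank: R_p = 1/(1/3.31 + 1/16.4 + 1/21.3) = 2.439 kΩ.
V_A by voltage divider: V_A = 19.5 × 2.439/(4.61 + 2.439) = 6.747 V.
Branch current I = V_A/R_D = 6.747/16.4 = 0.4114 mA.

I ≈ 0.411 mA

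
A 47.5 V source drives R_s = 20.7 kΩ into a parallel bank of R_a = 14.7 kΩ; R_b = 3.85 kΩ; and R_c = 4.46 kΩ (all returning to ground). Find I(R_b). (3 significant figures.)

I ≈ 0.993 mA

Combine the parallel branches: R_p = (1/14.7 + 1/3.85 + 1/4.46)⁻¹ = 1.812 kΩ.
Node voltage V_A = V_supply · R_p/(R_s + R_p) = 47.5 × 0.08048 = 3.823 V.
I(R_b) = V_A / R_b = 3.823/3.85 = 0.9929 mA.
(Check via current divider: I_total = 2.110 mA; share G_k/ΣG = 0.4706 → same result.)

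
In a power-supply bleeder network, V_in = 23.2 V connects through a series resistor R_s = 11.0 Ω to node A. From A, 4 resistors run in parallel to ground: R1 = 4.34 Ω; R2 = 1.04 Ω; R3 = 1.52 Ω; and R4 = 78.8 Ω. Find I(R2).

Parallel bank: R_p = 1/(1/4.34 + 1/1.04 + 1/1.52 + 1/78.8) = 0.5369 Ω.
Node voltage V_A = V_in · R_p/(R_s + R_p) = 23.2 × 0.04654 = 1.080 V.
I(R2) = V_A / R2 = 1.080/1.04 = 1.038 A.
(Check via current divider: I_total = 2.011 A; share G_k/ΣG = 0.5163 → same result.)

I ≈ 1.04 A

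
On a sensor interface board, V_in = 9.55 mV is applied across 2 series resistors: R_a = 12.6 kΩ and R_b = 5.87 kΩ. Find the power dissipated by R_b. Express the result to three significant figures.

The common current is I = 9.55/18.47 = 0.5171 µA.
P = I²R = 0.2673 × 5.87 = 1.569 nW.

P ≈ 1.57 nW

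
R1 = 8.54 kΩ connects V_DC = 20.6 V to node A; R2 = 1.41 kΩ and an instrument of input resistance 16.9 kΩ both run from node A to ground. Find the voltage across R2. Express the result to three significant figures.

V_out ≈ 2.72 V

The load sits in parallel with R2, giving an effective lower resistance R2' = R2·R_L/(R2+R_L) = 1.301 kΩ.
Now apply the divider: V_out = 20.6 × 0.1322 = 2.724 V.
(Unloaded it would be 2.92 V; the load pulls it down.)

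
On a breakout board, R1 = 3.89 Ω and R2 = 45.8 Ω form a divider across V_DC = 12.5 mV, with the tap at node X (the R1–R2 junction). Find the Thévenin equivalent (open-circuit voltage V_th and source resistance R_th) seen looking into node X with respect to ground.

V_th is the unloaded tap voltage: V_DC · R2/(R1+R2) = 12.5 × 0.9217 = 11.52 mV.
Looking into X with the source shorted: R_th = R1·R2/(R1+R2) = 3.890 × 45.8/49.69 = 3.585 Ω.

V_th ≈ 11.5 mV, R_th ≈ 3.59 Ω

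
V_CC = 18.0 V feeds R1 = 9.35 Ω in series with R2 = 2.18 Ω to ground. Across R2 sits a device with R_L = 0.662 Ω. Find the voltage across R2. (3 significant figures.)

R2 ‖ R_L = (2.18 × 0.662)/(2.18 + 0.662) = 0.5078 Ω.
Then V_out = V_CC · R2'/(R1 + R2') = 18.0 × 0.5078/9.858 = 0.9272 V.

V_out ≈ 0.927 V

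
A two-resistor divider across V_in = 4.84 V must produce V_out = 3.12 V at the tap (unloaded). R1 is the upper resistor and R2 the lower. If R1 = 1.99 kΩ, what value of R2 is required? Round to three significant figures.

R2 ≈ 3.61 kΩ

V_out/V_in = R2/(R1+R2) = 0.6446.
R2 = R1 · 0.6446/(1 − 0.6446) = 3.610 kΩ.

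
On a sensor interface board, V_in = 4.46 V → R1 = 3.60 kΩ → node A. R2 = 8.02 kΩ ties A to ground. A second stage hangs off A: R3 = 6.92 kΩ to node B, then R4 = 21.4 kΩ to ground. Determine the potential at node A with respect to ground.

V_A ≈ 2.83 V

Looking into the second stage from A: R3 + R4 = 28.32 kΩ appears in parallel with R2.
Effective lower resistance at A: R2 ‖ 28.32 = 6.250 kΩ.
So V_A = 4.46 × 0.6345 = 2.830 V.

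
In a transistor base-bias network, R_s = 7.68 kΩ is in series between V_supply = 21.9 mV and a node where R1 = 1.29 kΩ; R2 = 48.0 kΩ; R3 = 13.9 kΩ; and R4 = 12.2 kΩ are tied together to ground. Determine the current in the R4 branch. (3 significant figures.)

I ≈ 0.216 µA

Parallel bank: R_p = 1/(1/1.29 + 1/48.0 + 1/13.9 + 1/12.2) = 1.053 kΩ.
V_A = 21.9 × 1.053/8.733 = 2.640 mV.
Branch current I = V_A/R4 = 2.640/12.2 = 0.2164 µA.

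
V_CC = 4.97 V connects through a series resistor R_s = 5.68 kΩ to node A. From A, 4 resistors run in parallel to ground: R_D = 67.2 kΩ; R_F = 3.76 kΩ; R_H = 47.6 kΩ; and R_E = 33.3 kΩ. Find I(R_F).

I ≈ 0.458 mA

Equivalent of the parallel group: R_p = 3.013 kΩ.
V_A = 4.97 × 3.013/8.693 = 1.723 V.
I(R_F) = V_A / R_F = 1.723/3.76 = 0.4582 mA.
(Equivalently: I_total = 0.5717 mA, then current-divider fraction G_k/ΣG = 0.8014.)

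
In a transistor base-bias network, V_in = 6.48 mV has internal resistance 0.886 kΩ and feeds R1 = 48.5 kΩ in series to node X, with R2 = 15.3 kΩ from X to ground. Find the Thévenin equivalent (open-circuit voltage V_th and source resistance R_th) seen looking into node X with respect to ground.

V_th ≈ 1.53 mV, R_th ≈ 11.7 kΩ

R1' = 0.886 + 48.5 = 49.39 kΩ (source resistance + R1).
Open-circuit (no load on X): V_th = V_in · R2/(R1' + R2) = 6.48 × 15.3/(49.39 + 15.3) = 1.533 mV.
Looking into X with the source shorted: R_th = R1'·R2/(R1'+R2) = 49.39 × 15.3/64.69 = 11.68 kΩ.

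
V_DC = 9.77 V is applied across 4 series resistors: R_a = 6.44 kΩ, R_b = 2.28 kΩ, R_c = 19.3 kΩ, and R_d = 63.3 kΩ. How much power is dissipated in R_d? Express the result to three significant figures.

The common current is I = 9.77/91.32 = 0.1070 mA.
P(R_d) = I²·R_d = (0.1070)² × 63.3 = 0.7245 mW.

P ≈ 0.725 mW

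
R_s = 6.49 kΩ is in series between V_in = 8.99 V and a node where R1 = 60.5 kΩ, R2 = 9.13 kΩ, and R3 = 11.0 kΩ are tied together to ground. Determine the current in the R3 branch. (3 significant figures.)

I ≈ 0.339 mA

Equivalent of the parallel group: R_p = 4.609 kΩ.
Node voltage V_A = V_in · R_p/(R_s + R_p) = 8.99 × 0.4153 = 3.733 V.
Branch current I = V_A/R3 = 3.733/11.0 = 0.3394 mA.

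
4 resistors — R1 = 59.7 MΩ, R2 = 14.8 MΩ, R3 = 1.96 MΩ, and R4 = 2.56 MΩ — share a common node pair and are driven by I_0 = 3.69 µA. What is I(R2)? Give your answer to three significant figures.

I ≈ 0.253 µA

Total conductance ΣG = 1/59.7 + 1/14.8 + 1/1.96 + 1/2.56 = 0.9851 (units of 1/MΩ).
Current divider: I(R2) = I_0 · G_k/ΣG = 3.69 × (0.06757/0.9851) = 3.69 × 0.06859 = 0.2531 µA.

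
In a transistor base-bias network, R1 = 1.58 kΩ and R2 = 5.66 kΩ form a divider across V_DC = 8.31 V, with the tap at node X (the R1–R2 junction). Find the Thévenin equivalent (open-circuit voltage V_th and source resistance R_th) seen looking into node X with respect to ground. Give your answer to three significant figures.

V_th ≈ 6.50 V, R_th ≈ 1.24 kΩ

With X open, the divider is unloaded: V_th = 8.31 × 5.66/7.240 = 6.496 V.
With V_DC suppressed (replaced by a short), R_th = R1 ‖ R2 = (1.580 × 5.66)/(1.580 + 5.66) = 1.235 kΩ.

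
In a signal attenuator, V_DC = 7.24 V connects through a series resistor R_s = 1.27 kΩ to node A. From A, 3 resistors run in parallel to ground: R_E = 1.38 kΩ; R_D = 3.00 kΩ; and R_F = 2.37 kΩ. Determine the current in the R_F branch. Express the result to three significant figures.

Parallel bank: R_p = 1/(1/1.38 + 1/3.00 + 1/2.37) = 0.6757 kΩ.
V_A by voltage divider: V_A = 7.24 × 0.6757/(1.27 + 0.6757) = 2.514 V.
Branch current I = V_A/R_F = 2.514/2.37 = 1.061 mA.

I ≈ 1.06 mA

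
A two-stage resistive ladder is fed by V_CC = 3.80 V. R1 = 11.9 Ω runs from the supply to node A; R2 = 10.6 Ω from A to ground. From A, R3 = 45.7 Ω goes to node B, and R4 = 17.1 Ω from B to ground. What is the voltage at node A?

V_A ≈ 1.64 V

Looking into the second stage from A: R3 + R4 = 62.80 Ω appears in parallel with R2.
R2 ‖ (R3+R4) = 9.069 Ω.
First divider: V_A = V_CC · 9.069/(11.9 + 9.069) = 1.644 V.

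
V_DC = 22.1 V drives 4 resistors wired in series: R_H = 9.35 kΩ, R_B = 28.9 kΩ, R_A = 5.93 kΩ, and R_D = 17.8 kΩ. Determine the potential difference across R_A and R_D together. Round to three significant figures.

ΣR = 9.35 + 28.9 + 5.93 + 17.8 = 61.98 kΩ.
R_{R_A..R_D} = 5.93 + 17.8 = 23.73 kΩ.
By the voltage-divider rule, V = 22.1 × 23.73/61.98 = 8.461 V.

V ≈ 8.46 V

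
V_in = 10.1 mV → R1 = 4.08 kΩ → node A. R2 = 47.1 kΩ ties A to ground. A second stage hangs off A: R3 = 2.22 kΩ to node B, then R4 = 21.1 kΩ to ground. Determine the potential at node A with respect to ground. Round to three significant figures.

Node A sees R2 in parallel with the series input of stage 2, R3 + R4 = 23.32 kΩ.
Effective lower resistance at A: R2 ‖ 23.32 = 15.60 kΩ.
So V_A = 10.1 × 0.7927 = 8.006 mV.

V_A ≈ 8.01 mV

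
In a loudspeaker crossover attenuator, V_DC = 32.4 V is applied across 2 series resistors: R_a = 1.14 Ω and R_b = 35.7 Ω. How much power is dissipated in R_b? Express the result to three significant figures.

ΣR = 36.84 Ω → I = 32.4/36.84 = 0.8795 A.
P = I²R = 0.7735 × 35.7 = 27.61 W.

P ≈ 27.6 W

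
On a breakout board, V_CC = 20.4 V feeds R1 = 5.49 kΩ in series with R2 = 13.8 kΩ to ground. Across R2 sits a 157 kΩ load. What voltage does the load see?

The load sits in parallel with R2, giving an effective lower resistance R2' = R2·R_L/(R2+R_L) = 12.69 kΩ.
Then V_out = V_CC · R2'/(R1 + R2') = 20.4 × 12.69/18.18 = 14.24 V.
(Unloaded it would be 14.6 V; the load pulls it down.)

V_out ≈ 14.2 V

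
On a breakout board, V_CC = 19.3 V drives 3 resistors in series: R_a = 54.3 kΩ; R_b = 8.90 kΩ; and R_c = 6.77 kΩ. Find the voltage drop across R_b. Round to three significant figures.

V ≈ 2.45 V

Series total: ΣR = 54.3 + 8.90 + 6.77 = 69.97 kΩ.
By the voltage-divider rule, V = 19.3 × 8.900/69.97 = 2.455 V.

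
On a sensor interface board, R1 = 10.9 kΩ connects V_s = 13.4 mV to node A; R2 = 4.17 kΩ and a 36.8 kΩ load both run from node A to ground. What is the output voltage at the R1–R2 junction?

V_out ≈ 3.43 mV

First combine the lower leg with the load: R2 ‖ R_L = 3.746 kΩ.
Now apply the divider: V_out = 13.4 × 0.2557 = 3.427 mV.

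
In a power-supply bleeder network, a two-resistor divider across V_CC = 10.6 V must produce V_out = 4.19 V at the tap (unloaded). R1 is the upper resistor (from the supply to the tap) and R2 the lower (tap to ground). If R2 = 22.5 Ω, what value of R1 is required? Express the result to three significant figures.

Required fraction k = V_out/V_CC = 0.3953.
So R1 = R2 · (V_CC/V_out − 1) = 22.5 × (10.6/4.19 − 1) = 22.5 × 1.530 = 34.42 Ω.

R1 ≈ 34.4 Ω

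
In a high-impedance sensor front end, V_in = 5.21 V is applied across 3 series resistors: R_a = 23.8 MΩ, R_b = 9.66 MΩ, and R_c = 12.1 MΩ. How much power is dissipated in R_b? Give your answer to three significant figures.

The common current is I = 5.21/45.56 = 0.1144 µA.
P(R_b) = I²·R_b = (0.1144)² × 9.66 = 0.1263 µW.

P ≈ 0.126 µW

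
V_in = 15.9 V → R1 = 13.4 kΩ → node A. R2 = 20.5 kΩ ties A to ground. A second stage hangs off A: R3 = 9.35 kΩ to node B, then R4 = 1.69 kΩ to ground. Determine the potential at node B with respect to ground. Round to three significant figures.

V_B ≈ 0.849 V

Looking into the second stage from A: R3 + R4 = 11.04 kΩ appears in parallel with R2.
Effective lower resistance at A: R2 ‖ 11.04 = 7.176 kΩ.
V_A = 15.9 × 7.176/(13.4 + 7.176) = 5.545 V.
V_B = V_A × 0.1531 = 0.8488 V.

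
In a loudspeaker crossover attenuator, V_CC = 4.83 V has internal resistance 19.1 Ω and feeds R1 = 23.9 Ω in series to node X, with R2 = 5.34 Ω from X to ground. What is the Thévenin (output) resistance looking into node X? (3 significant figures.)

R_th ≈ 4.75 Ω

R1' = 19.1 + 23.9 = 43.00 Ω (source resistance + R1).
Looking into X with the source shorted: R_th = R1'·R2/(R1'+R2) = 43.00 × 5.34/48.34 = 4.750 Ω.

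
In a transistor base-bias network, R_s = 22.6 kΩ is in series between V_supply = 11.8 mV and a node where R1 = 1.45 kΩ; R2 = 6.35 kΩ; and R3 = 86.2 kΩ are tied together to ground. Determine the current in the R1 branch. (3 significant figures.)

Equivalent of the parallel group: R_p = 1.165 kΩ.
V_A by voltage divider: V_A = 11.8 × 1.165/(22.6 + 1.165) = 0.5782 mV.
Branch current I = V_A/R1 = 0.5782/1.45 = 0.3988 µA.
(Equivalently: I_total = 0.4965 µA, then current-divider fraction G_k/ΣG = 0.8031.)

I ≈ 0.399 µA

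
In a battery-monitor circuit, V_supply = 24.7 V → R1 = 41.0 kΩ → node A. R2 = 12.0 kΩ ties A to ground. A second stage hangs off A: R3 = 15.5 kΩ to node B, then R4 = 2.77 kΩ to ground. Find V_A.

Node A sees R2 in parallel with the series input of stage 2, R3 + R4 = 18.27 kΩ.
Effective lower resistance at A: R2 ‖ 18.27 = 7.243 kΩ.
So V_A = 24.7 × 0.1501 = 3.708 V.

V_A ≈ 3.71 V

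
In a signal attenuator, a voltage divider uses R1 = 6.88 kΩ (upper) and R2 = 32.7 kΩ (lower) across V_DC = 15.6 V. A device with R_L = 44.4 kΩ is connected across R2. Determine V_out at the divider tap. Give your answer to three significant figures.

First combine the lower leg with the load: R2 ‖ R_L = 18.83 kΩ.
Now apply the divider: V_out = 15.6 × 0.7324 = 11.43 V.

V_out ≈ 11.4 V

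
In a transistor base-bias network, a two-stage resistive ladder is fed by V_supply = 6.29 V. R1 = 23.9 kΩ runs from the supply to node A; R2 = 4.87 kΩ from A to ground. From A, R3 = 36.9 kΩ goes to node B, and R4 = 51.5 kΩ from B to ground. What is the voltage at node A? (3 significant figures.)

V_A ≈ 1.02 V

Looking into the second stage from A: R3 + R4 = 88.40 kΩ appears in parallel with R2.
R2 ‖ (R3+R4) = 4.616 kΩ.
First divider: V_A = V_supply · 4.616/(23.9 + 4.616) = 1.018 V.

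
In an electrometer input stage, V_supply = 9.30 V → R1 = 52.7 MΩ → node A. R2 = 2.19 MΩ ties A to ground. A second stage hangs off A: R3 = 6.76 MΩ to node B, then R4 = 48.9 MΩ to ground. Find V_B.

V_B ≈ 0.314 V

The second stage (R3 + R4 = 55.66 MΩ) loads node A in parallel with R2.
Effective lower resistance at A: R2 ‖ 55.66 = 2.107 MΩ.
So V_A = 9.30 × 0.03845 = 0.3575 V.
V_B = V_A × 0.8785 = 0.3141 V.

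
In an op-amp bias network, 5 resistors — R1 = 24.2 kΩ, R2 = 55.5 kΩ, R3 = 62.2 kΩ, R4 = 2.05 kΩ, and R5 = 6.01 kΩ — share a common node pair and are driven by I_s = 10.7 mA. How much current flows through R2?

Conductances: ΣG = 1/24.2 + 1/55.5 + 1/62.2 + 1/2.05 + 1/6.01 = 0.7296 (1/kΩ).
By the current-divider rule, I = I_s · G_k/ΣG = 10.7 × 0.02470 = 0.2642 mA.

I ≈ 0.264 mA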